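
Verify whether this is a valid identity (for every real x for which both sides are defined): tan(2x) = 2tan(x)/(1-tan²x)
Claim: tan(2x) = 2tan(x)/(1-tan²x).
Reasoning: tan(2x) = sin(2x)/cos(2x) = 2sin(x)cos(x) / (cos²x - sin²x). Divide numerator and denominator by cos²x: 2tan(x) / (1 - tan²x).
So the two sides agree for every real x for which both sides are defined.

Conclusion: Yes, this is an identity.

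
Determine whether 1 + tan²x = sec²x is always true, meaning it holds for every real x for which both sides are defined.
Yes, this is an identity.

Claim: 1 + tan²x = sec²x.
Reasoning: Start from sin²x + cos²x = 1 and divide every term by cos²x (allowed wherever tan x and sec x are defined): tan²x + 1 = 1/cos²x = sec²x.
So the two sides agree for every real x for which both sides are defined.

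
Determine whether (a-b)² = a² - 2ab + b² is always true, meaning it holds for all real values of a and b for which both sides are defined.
Yes, this is an identity.

Claim: (a-b)² = a² - 2ab + b².
Reasoning: Expand: (a-b)² = (a-b)(a-b) = a·a - a·b - b·a + b·b = a² - 2ab + b².
So the two sides agree for all real values of a and b for which both sides are defined.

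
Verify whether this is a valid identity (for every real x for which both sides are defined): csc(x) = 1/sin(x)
Yes, this is an identity.

Claim: csc(x) = 1/sin(x).
Reasoning: csc(x) is by definition the reciprocal of sin(x), wherever sin(x) ≠ 0.
So the two sides agree for every real x for which both sides are defined.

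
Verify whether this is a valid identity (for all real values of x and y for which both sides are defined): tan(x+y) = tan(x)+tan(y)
Claim: tan(x+y) = tan(x)+tan(y).
Test a specific point where both sides are defined: x = -π/6, y = -π/4.
LHS = tan(x+y) ≈ -3.7321
RHS = tan(x)+tan(y) ≈ -1.5774
Since -3.7321 ≠ -1.5774, the equation fails at this point, so it cannot hold for all real values of x and y for which both sides are defined.
The correct formula is tan(x+y) = (tan(x) + tan(y))/(1 - tan(x)tan(y)).

Conclusion: No, this is NOT an identity.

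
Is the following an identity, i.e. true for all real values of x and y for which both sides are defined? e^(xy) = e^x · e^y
Claim: e^(xy) = e^x · e^y.
Test a specific point where both sides are defined: x = 3, y = -1.
LHS = e^(xy) ≈ 0.0498
RHS = e^x · e^y ≈ 7.3891
Since 0.0498 ≠ 7.3891, the equation fails at this point, so it cannot hold for all real values of x and y for which both sides are defined.
e^x · e^y = e^(x+y), not e^(xy).

Conclusion: No, this is NOT an identity.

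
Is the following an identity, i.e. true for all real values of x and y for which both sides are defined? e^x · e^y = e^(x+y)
Claim: e^x · e^y = e^(x+y).
Reasoning: This is the law of exponents for a common base: multiplying powers adds exponents. E.g. from the series, (Σ x^j/j!)(Σ y^k/k!) = Σ_m (Σ_{j+k=m} x^j y^k/(j!k!)) = Σ_m (x+y)^m/m! by the binomial theorem.
So the two sides agree for all real values of x and y for which both sides are defined.

Conclusion: Yes, this is an identity.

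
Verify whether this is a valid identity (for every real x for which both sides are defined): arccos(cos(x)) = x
Claim: arccos(cos(x)) = x.
Test a specific point where both sides are defined: x = -π/3.
LHS = arccos(cos(x)) ≈ 1.0472
RHS = x ≈ -1.0472
Since 1.0472 ≠ -1.0472, the equation fails at this point, so it cannot hold for every real x for which both sides are defined.
arccos only returns values in [0, π], so arccos(cos(x)) = x holds only for x in that interval, not for all real x.

Conclusion: No, this is NOT an identity.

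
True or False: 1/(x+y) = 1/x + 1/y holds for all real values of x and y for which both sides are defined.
False.

Claim: 1/(x+y) = 1/x + 1/y.
Test a specific point where both sides are defined: x = 1, y = -2.
LHS = 1/(x+y) ≈ -1.0000
RHS = 1/x + 1/y ≈ 0.5000
Since -1.0000 ≠ 0.5000, the equation fails at this point, so it cannot hold for all real values of x and y for which both sides are defined.
1/x + 1/y = (x+y)/(xy), which is not 1/(x+y).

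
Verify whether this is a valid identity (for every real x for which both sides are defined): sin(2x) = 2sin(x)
No, this is NOT an identity.

Claim: sin(2x) = 2sin(x).
Test a specific point where both sides are defined: x = π/2.
LHS = sin(2x) ≈ 0.0000
RHS = 2sin(x) ≈ 2.0000
Since 0.0000 ≠ 2.0000, the equation fails at this point, so it cannot hold for every real x for which both sides are defined.
The correct double-angle formula is sin(2x) = 2sin(x)cos(x).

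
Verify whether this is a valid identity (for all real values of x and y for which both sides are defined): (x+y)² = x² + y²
No, this is NOT an identity.

Claim: (x+y)² = x² + y².
Test a specific point where both sides are defined: x = -3, y = -1.
LHS = (x+y)² ≈ 16.0000
RHS = x² + y² ≈ 10.0000
Since 16.0000 ≠ 10.0000, the equation fails at this point, so it cannot hold for all real values of x and y for which both sides are defined.
The correct expansion is (x+y)² = x² + 2xy + y²; the cross term 2xy is missing.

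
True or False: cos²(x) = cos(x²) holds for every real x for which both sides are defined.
Claim: cos²(x) = cos(x²).
Test a specific point where both sides are defined: x = 3π/4.
LHS = cos²(x) ≈ 0.5000
RHS = cos(x²) ≈ 0.7442
Since 0.5000 ≠ 0.7442, the equation fails at this point, so it cannot hold for every real x for which both sides are defined.
cos²(x) means (cos x)², squaring the output; cos(x²) squares the input. These are different functions.

Conclusion: False.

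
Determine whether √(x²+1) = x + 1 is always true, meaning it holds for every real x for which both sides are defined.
Claim: √(x²+1) = x + 1.
Test a specific point where both sides are defined: x = 3/2.
LHS = √(x²+1) ≈ 1.8028
RHS = x + 1 ≈ 2.5000
Since 1.8028 ≠ 2.5000, the equation fails at this point, so it cannot hold for every real x for which both sides are defined.
(x+1)² = x² + 2x + 1 ≠ x² + 1 unless x = 0.

Conclusion: No, this is NOT an identity.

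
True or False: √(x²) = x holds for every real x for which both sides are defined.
False.

Claim: √(x²) = x.
Test a specific point where both sides are defined: x = -3.
LHS = √(x²) ≈ 3.0000
RHS = x ≈ -3.0000
Since 3.0000 ≠ -3.0000, the equation fails at this point, so it cannot hold for every real x for which both sides are defined.
√(x²) = |x|, which differs from x whenever x < 0 (both sides are defined for every real x).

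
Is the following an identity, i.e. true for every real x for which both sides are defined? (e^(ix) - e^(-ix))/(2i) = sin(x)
Claim: (e^(ix) - e^(-ix))/(2i) = sin(x).
Reasoning: By Euler's formula e^(ix) = cos(x) + i·sin(x) and e^(-ix) = cos(x) - i·sin(x). Subtracting cancels the cosine terms: e^(ix) - e^(-ix) = 2i·sin(x); divide by 2i.
So the two sides agree for every real x for which both sides are defined.

Conclusion: Yes, this is an identity.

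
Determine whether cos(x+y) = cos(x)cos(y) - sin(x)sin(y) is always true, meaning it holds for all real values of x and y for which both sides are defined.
Claim: cos(x+y) = cos(x)cos(y) - sin(x)sin(y).
Reasoning: By Euler's formula e^(i(x+y)) = e^(ix)·e^(iy) = (cos x + i·sin x)(cos y + i·sin y). The real part of the left side is cos(x+y); the real part of the product is cos(x)cos(y) - sin(x)sin(y) (since i·i = -1).
So the two sides agree for all real values of x and y for which both sides are defined.

Conclusion: Yes, this is an identity.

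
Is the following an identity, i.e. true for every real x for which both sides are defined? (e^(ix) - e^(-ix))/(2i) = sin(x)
Claim: (e^(ix) - e^(-ix))/(2i) = sin(x).
Reasoning: By Euler's formula e^(ix) = cos(x) + i·sin(x) and e^(-ix) = cos(x) - i·sin(x). Subtracting cancels the cosine terms: e^(ix) - e^(-ix) = 2i·sin(x); divide by 2i.
So the two sides agree for every real x for which both sides are defined.

Conclusion: Yes, this is an identity.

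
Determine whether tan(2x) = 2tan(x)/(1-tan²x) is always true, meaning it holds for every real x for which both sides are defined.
Claim: tan(2x) = 2tan(x)/(1-tan²x).
Reasoning: tan(2x) = sin(2x)/cos(2x) = 2sin(x)cos(x) / (cos²x - sin²x). Divide numerator and denominator by cos²x: 2tan(x) / (1 - tan²x).
So the two sides agree for every real x for which both sides are defined.

Conclusion: Yes, this is an identity.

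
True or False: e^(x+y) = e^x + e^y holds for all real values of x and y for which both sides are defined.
Claim: e^(x+y) = e^x + e^y.
Test a specific point where both sides are defined: x = 3, y = -2.
LHS = e^(x+y) ≈ 2.7183
RHS = e^x + e^y ≈ 20.2209
Since 2.7183 ≠ 20.2209, the equation fails at this point, so it cannot hold for all real values of x and y for which both sides are defined.
The correct rule is e^(x+y) = e^x · e^y (a product, not a sum).

Conclusion: False.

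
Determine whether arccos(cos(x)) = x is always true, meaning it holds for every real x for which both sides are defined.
No, this is NOT an identity.

Claim: arccos(cos(x)) = x.
Test a specific point where both sides are defined: x = -π/6.
LHS = arccos(cos(x)) ≈ 0.5236
RHS = x ≈ -0.5236
Since 0.5236 ≠ -0.5236, the equation fails at this point, so it cannot hold for every real x for which both sides are defined.
arccos only returns values in [0, π], so arccos(cos(x)) = x holds only for x in that interval, not for all real x.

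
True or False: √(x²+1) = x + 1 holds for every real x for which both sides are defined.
False.

Claim: √(x²+1) = x + 1.
Test a specific point where both sides are defined: x = 3.
LHS = √(x²+1) ≈ 3.1623
RHS = x + 1 ≈ 4.0000
Since 3.1623 ≠ 4.0000, the equation fails at this point, so it cannot hold for every real x for which both sides are defined.
(x+1)² = x² + 2x + 1 ≠ x² + 1 unless x = 0.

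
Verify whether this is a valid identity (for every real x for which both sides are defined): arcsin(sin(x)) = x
Claim: arcsin(sin(x)) = x.
Test a specific point where both sides are defined: x = 3π/4.
LHS = arcsin(sin(x)) ≈ 0.7854
RHS = x ≈ 2.3562
Since 0.7854 ≠ 2.3562, the equation fails at this point, so it cannot hold for every real x for which both sides are defined.
arcsin only returns values in [-π/2, π/2], so arcsin(sin(x)) = x holds only for x in that interval, not for all real x.

Conclusion: No, this is NOT an identity.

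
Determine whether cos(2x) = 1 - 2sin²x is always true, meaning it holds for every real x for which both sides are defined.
Claim: cos(2x) = 1 - 2sin²x.
Reasoning: cos(2x) = cos²x - sin²x. Replace cos²x by 1 - sin²x: (1 - sin²x) - sin²x = 1 - 2sin²x.
So the two sides agree for every real x for which both sides are defined.

Conclusion: Yes, this is an identity.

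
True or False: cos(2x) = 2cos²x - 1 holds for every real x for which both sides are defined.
True.

Claim: cos(2x) = 2cos²x - 1.
Reasoning: cos(2x) = cos²x - sin²x. Replace sin²x by 1 - cos²x: cos²x - (1 - cos²x) = 2cos²x - 1.
So the two sides agree for every real x for which both sides are defined.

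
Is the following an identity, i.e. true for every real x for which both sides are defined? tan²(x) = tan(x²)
No, this is NOT an identity.

Claim: tan²(x) = tan(x²).
Test a specific point where both sides are defined: x = 3π/4.
LHS = tan²(x) ≈ 1.0000
RHS = tan(x²) ≈ -0.8977
Since 1.0000 ≠ -0.8977, the equation fails at this point, so it cannot hold for every real x for which both sides are defined.
tan²(x) means (tan x)², squaring the output; tan(x²) squares the input. These are different functions.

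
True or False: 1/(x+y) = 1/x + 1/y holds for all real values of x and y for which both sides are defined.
False.

Claim: 1/(x+y) = 1/x + 1/y.
Test a specific point where both sides are defined: x = -2, y = 4.
LHS = 1/(x+y) ≈ 0.5000
RHS = 1/x + 1/y ≈ -0.2500
Since 0.5000 ≠ -0.2500, the equation fails at this point, so it cannot hold for all real values of x and y for which both sides are defined.
1/x + 1/y = (x+y)/(xy), which is not 1/(x+y).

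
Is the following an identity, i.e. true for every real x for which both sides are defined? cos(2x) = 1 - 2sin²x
Yes, this is an identity.

Claim: cos(2x) = 1 - 2sin²x.
Reasoning: cos(2x) = cos²x - sin²x. Replace cos²x by 1 - sin²x: (1 - sin²x) - sin²x = 1 - 2sin²x.
So the two sides agree for every real x for which both sides are defined.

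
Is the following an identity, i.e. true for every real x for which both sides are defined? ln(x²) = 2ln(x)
Claim: ln(x²) = 2ln(x).
Reasoning: The right side requires x > 0. For x > 0, x² = (e^(ln x))² = e^(2ln x), so ln(x²) = 2ln(x). (For x < 0 the right side is undefined, so those values are outside the claim.)
So the two sides agree for every real x for which both sides are defined.

Conclusion: Yes, this is an identity.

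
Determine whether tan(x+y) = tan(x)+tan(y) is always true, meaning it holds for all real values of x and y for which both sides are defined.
No, this is NOT an identity.

Claim: tan(x+y) = tan(x)+tan(y).
Test a specific point where both sides are defined: x = -π/3, y = 3π/4.
LHS = tan(x+y) ≈ 3.7321
RHS = tan(x)+tan(y) ≈ -2.7321
Since 3.7321 ≠ -2.7321, the equation fails at this point, so it cannot hold for all real values of x and y for which both sides are defined.
The correct formula is tan(x+y) = (tan(x) + tan(y))/(1 - tan(x)tan(y)).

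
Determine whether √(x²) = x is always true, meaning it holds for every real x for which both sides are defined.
Claim: √(x²) = x.
Test a specific point where both sides are defined: x = -2.
LHS = √(x²) ≈ 2.0000
RHS = x ≈ -2.0000
Since 2.0000 ≠ -2.0000, the equation fails at this point, so it cannot hold for every real x for which both sides are defined.
√(x²) = |x|, which differs from x whenever x < 0 (both sides are defined for every real x).

Conclusion: No, this is NOT an identity.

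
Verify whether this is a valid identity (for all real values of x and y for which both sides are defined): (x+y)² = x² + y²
No, this is NOT an identity.

Claim: (x+y)² = x² + y².
Test a specific point where both sides are defined: x = -1, y = 2.
LHS = (x+y)² ≈ 1.0000
RHS = x² + y² ≈ 5.0000
Since 1.0000 ≠ 5.0000, the equation fails at this point, so it cannot hold for all real values of x and y for which both sides are defined.
The correct expansion is (x+y)² = x² + 2xy + y²; the cross term 2xy is missing.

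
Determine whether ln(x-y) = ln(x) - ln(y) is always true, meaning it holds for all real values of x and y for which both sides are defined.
Claim: ln(x-y) = ln(x) - ln(y).
Test a specific point where both sides are defined: x = 4, y = 3/2.
LHS = ln(x-y) ≈ 0.9163
RHS = ln(x) - ln(y) ≈ 0.9808
Since 0.9163 ≠ 0.9808, the equation fails at this point, so it cannot hold for all real values of x and y for which both sides are defined.
ln(x) - ln(y) = ln(x/y), not ln(x-y).

Conclusion: No, this is NOT an identity.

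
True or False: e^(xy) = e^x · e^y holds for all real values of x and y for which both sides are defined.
False.

Claim: e^(xy) = e^x · e^y.
Test a specific point where both sides are defined: x = 3/2, y = -3.
LHS = e^(xy) ≈ 0.0111
RHS = e^x · e^y ≈ 0.2231
Since 0.0111 ≠ 0.2231, the equation fails at this point, so it cannot hold for all real values of x and y for which both sides are defined.
e^x · e^y = e^(x+y), not e^(xy).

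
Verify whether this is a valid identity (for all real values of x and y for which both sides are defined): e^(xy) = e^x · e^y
No, this is NOT an identity.

Claim: e^(xy) = e^x · e^y.
Test a specific point where both sides are defined: x = 3, y = -1.
LHS = e^(xy) ≈ 0.0498
RHS = e^x · e^y ≈ 7.3891
Since 0.0498 ≠ 7.3891, the equation fails at this point, so it cannot hold for all real values of x and y for which both sides are defined.
e^x · e^y = e^(x+y), not e^(xy).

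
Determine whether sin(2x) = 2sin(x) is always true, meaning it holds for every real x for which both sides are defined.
No, this is NOT an identity.

Claim: sin(2x) = 2sin(x).
Test a specific point where both sides are defined: x = π/2.
LHS = sin(2x) ≈ 0.0000
RHS = 2sin(x) ≈ 2.0000
Since 0.0000 ≠ 2.0000, the equation fails at this point, so it cannot hold for every real x for which both sides are defined.
The correct double-angle formula is sin(2x) = 2sin(x)cos(x).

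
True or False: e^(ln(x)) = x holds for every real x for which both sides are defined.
Claim: e^(ln(x)) = x.
Reasoning: For x > 0, ln(x) is by definition the exponent p such that e^p = x. Raising e to that exponent therefore returns x: e^(ln x) = x.
So the two sides agree for every real x for which both sides are defined.

Conclusion: True.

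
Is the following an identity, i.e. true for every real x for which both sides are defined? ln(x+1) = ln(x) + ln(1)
Claim: ln(x+1) = ln(x) + ln(1).
Test a specific point where both sides are defined: x = 3.
LHS = ln(x+1) ≈ 1.3863
RHS = ln(x) + ln(1) ≈ 1.0986
Since 1.3863 ≠ 1.0986, the equation fails at this point, so it cannot hold for every real x for which both sides are defined.
ln(1) = 0, so the right side is just ln(x), which differs from ln(x+1).

Conclusion: No, this is NOT an identity.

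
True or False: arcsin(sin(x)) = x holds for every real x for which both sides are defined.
False.

Claim: arcsin(sin(x)) = x.
Test a specific point where both sides are defined: x = π.
LHS = arcsin(sin(x)) ≈ 0.0000
RHS = x ≈ 3.1416
Since 0.0000 ≠ 3.1416, the equation fails at this point, so it cannot hold for every real x for which both sides are defined.
arcsin only returns values in [-π/2, π/2], so arcsin(sin(x)) = x holds only for x in that interval, not for all real x.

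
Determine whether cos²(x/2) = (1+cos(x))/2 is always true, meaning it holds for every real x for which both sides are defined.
Claim: cos²(x/2) = (1+cos(x))/2.
Reasoning: Use cos(2θ) = 2cos²θ - 1 with θ = x/2: cos(x) = 2cos²(x/2) - 1. Solving for cos²(x/2) gives (1 + cos(x))/2.
So the two sides agree for every real x for which both sides are defined.

Conclusion: Yes, this is an identity.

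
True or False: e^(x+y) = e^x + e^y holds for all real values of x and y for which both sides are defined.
Claim: e^(x+y) = e^x + e^y.
Test a specific point where both sides are defined: x = 1/2, y = -1.
LHS = e^(x+y) ≈ 0.6065
RHS = e^x + e^y ≈ 2.0166
Since 0.6065 ≠ 2.0166, the equation fails at this point, so it cannot hold for all real values of x and y for which both sides are defined.
The correct rule is e^(x+y) = e^x · e^y (a product, not a sum).

Conclusion: False.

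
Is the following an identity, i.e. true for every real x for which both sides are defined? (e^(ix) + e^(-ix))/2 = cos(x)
Claim: (e^(ix) + e^(-ix))/2 = cos(x).
Reasoning: By Euler's formula e^(ix) = cos(x) + i·sin(x) and e^(-ix) = cos(x) - i·sin(x). Adding cancels the sine terms: e^(ix) + e^(-ix) = 2cos(x); divide by 2.
So the two sides agree for every real x for which both sides are defined.

Conclusion: Yes, this is an identity.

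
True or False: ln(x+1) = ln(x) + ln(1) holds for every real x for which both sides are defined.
False.

Claim: ln(x+1) = ln(x) + ln(1).
Test a specific point where both sides are defined: x = 1/2.
LHS = ln(x+1) ≈ 0.4055
RHS = ln(x) + ln(1) ≈ -0.6931
Since 0.4055 ≠ -0.6931, the equation fails at this point, so it cannot hold for every real x for which both sides are defined.
ln(1) = 0, so the right side is just ln(x), which differs from ln(x+1).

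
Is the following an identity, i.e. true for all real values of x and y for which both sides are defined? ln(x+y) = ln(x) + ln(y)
No, this is NOT an identity.

Claim: ln(x+y) = ln(x) + ln(y).
Test a specific point where both sides are defined: x = 1, y = 5.
LHS = ln(x+y) ≈ 1.7918
RHS = ln(x) + ln(y) ≈ 1.6094
Since 1.7918 ≠ 1.6094, the equation fails at this point, so it cannot hold for all real values of x and y for which both sides are defined.
ln(x) + ln(y) = ln(xy), not ln(x+y).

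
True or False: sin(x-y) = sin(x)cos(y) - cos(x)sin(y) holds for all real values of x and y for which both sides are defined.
Claim: sin(x-y) = sin(x)cos(y) - cos(x)sin(y).
Reasoning: Replace y by -y in sin(x+y) = sin(x)cos(y) + cos(x)sin(y) and use cos(-y) = cos(y), sin(-y) = -sin(y): sin(x-y) = sin(x)cos(y) - cos(x)sin(y).
So the two sides agree for all real values of x and y for which both sides are defined.

Conclusion: True.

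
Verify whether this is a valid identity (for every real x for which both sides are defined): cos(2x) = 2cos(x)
Claim: cos(2x) = 2cos(x).
Test a specific point where both sides are defined: x = -π/3.
LHS = cos(2x) ≈ -0.5000
RHS = 2cos(x) ≈ 1.0000
Since -0.5000 ≠ 1.0000, the equation fails at this point, so it cannot hold for every real x for which both sides are defined.
The correct double-angle formula is cos(2x) = cos²x - sin²x.

Conclusion: No, this is NOT an identity.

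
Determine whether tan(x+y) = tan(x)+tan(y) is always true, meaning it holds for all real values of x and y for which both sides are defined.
No, this is NOT an identity.

Claim: tan(x+y) = tan(x)+tan(y).
Test a specific point where both sides are defined: x = π/4, y = π/3.
LHS = tan(x+y) ≈ -3.7321
RHS = tan(x)+tan(y) ≈ 2.7321
Since -3.7321 ≠ 2.7321, the equation fails at this point, so it cannot hold for all real values of x and y for which both sides are defined.
The correct formula is tan(x+y) = (tan(x) + tan(y))/(1 - tan(x)tan(y)).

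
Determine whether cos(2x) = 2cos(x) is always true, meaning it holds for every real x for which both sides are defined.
Claim: cos(2x) = 2cos(x).
Test a specific point where both sides are defined: x = π/6.
LHS = cos(2x) ≈ 0.5000
RHS = 2cos(x) ≈ 1.7321
Since 0.5000 ≠ 1.7321, the equation fails at this point, so it cannot hold for every real x for which both sides are defined.
The correct double-angle formula is cos(2x) = cos²x - sin²x.

Conclusion: No, this is NOT an identity.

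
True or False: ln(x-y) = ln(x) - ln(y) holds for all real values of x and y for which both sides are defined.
False.

Claim: ln(x-y) = ln(x) - ln(y).
Test a specific point where both sides are defined: x = 4, y = 1/2.
LHS = ln(x-y) ≈ 1.2528
RHS = ln(x) - ln(y) ≈ 2.0794
Since 1.2528 ≠ 2.0794, the equation fails at this point, so it cannot hold for all real values of x and y for which both sides are defined.
ln(x) - ln(y) = ln(x/y), not ln(x-y).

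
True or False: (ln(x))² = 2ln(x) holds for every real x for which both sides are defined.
Claim: (ln(x))² = 2ln(x).
Test a specific point where both sides are defined: x = 5.
LHS = (ln(x))² ≈ 2.5903
RHS = 2ln(x) ≈ 3.2189
Since 2.5903 ≠ 3.2189, the equation fails at this point, so it cannot hold for every real x for which both sides are defined.
2ln(x) equals ln(x²), which is not the same as (ln x)².

Conclusion: False.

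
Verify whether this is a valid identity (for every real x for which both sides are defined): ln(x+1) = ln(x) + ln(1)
No, this is NOT an identity.

Claim: ln(x+1) = ln(x) + ln(1).
Test a specific point where both sides are defined: x = 3/2.
LHS = ln(x+1) ≈ 0.9163
RHS = ln(x) + ln(1) ≈ 0.4055
Since 0.9163 ≠ 0.4055, the equation fails at this point, so it cannot hold for every real x for which both sides are defined.
ln(1) = 0, so the right side is just ln(x), which differs from ln(x+1).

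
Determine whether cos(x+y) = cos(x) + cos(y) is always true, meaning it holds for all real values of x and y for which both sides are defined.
Claim: cos(x+y) = cos(x) + cos(y).
Test a specific point where both sides are defined: x = -π/3, y = π/4.
LHS = cos(x+y) ≈ 0.9659
RHS = cos(x) + cos(y) ≈ 1.2071
Since 0.9659 ≠ 1.2071, the equation fails at this point, so it cannot hold for all real values of x and y for which both sides are defined.
The correct expansion is cos(x+y) = cos(x)cos(y) - sin(x)sin(y); cosine is not additive.

Conclusion: No, this is NOT an identity.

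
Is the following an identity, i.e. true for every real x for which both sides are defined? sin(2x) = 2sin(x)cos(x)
Yes, this is an identity.

Claim: sin(2x) = 2sin(x)cos(x).
Reasoning: Put y = x in the addition formula sin(x+y) = sin(x)cos(y) + cos(x)sin(y): sin(2x) = sin(x)cos(x) + cos(x)sin(x) = 2sin(x)cos(x).
So the two sides agree for every real x for which both sides are defined.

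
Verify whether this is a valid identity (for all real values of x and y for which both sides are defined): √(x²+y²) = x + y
No, this is NOT an identity.

Claim: √(x²+y²) = x + y.
Test a specific point where both sides are defined: x = 1, y = 3/2.
LHS = √(x²+y²) ≈ 1.8028
RHS = x + y ≈ 2.5000
Since 1.8028 ≠ 2.5000, the equation fails at this point, so it cannot hold for all real values of x and y for which both sides are defined.
(x+y)² = x² + 2xy + y², not x² + y², so the square root does not split this way.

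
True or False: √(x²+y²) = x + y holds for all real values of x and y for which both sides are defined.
False.

Claim: √(x²+y²) = x + y.
Test a specific point where both sides are defined: x = 5, y = 4.
LHS = √(x²+y²) ≈ 6.4031
RHS = x + y ≈ 9.0000
Since 6.4031 ≠ 9.0000, the equation fails at this point, so it cannot hold for all real values of x and y for which both sides are defined.
(x+y)² = x² + 2xy + y², not x² + y², so the square root does not split this way.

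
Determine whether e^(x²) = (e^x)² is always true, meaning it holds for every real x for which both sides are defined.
No, this is NOT an identity.

Claim: e^(x²) = (e^x)².
Test a specific point where both sides are defined: x = -1.
LHS = e^(x²) ≈ 2.7183
RHS = (e^x)² ≈ 0.1353
Since 2.7183 ≠ 0.1353, the equation fails at this point, so it cannot hold for every real x for which both sides are defined.
(e^x)² = e^(2x), and 2x ≠ x² in general.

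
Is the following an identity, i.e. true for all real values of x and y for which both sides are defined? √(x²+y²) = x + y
No, this is NOT an identity.

Claim: √(x²+y²) = x + y.
Test a specific point where both sides are defined: x = 4, y = 1/2.
LHS = √(x²+y²) ≈ 4.0311
RHS = x + y ≈ 4.5000
Since 4.0311 ≠ 4.5000, the equation fails at this point, so it cannot hold for all real values of x and y for which both sides are defined.
(x+y)² = x² + 2xy + y², not x² + y², so the square root does not split this way.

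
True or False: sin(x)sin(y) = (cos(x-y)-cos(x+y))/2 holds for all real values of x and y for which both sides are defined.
Claim: sin(x)sin(y) = (cos(x-y)-cos(x+y))/2.
Reasoning: cos(x-y) = cos(x)cos(y) + sin(x)sin(y) and cos(x+y) = cos(x)cos(y) - sin(x)sin(y). Subtracting, cos(x-y) - cos(x+y) = 2sin(x)sin(y); divide by 2.
So the two sides agree for all real values of x and y for which both sides are defined.

Conclusion: True.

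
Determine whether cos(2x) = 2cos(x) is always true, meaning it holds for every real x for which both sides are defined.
No, this is NOT an identity.

Claim: cos(2x) = 2cos(x).
Test a specific point where both sides are defined: x = π/4.
LHS = cos(2x) ≈ 0.0000
RHS = 2cos(x) ≈ 1.4142
Since 0.0000 ≠ 1.4142, the equation fails at this point, so it cannot hold for every real x for which both sides are defined.
The correct double-angle formula is cos(2x) = cos²x - sin²x.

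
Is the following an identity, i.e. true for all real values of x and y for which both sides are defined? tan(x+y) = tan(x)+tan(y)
Claim: tan(x+y) = tan(x)+tan(y).
Test a specific point where both sides are defined: x = π/3, y = π/3.
LHS = tan(x+y) ≈ -1.7321
RHS = tan(x)+tan(y) ≈ 3.4641
Since -1.7321 ≠ 3.4641, the equation fails at this point, so it cannot hold for all real values of x and y for which both sides are defined.
The correct formula is tan(x+y) = (tan(x) + tan(y))/(1 - tan(x)tan(y)).

Conclusion: No, this is NOT an identity.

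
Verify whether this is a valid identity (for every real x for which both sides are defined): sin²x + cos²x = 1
Claim: sin²x + cos²x = 1.
Reasoning: The point (cos x, sin x) lies on the unit circle X² + Y² = 1, so cos²x + sin²x = 1 for every real x.
So the two sides agree for every real x for which both sides are defined.

Conclusion: Yes, this is an identity.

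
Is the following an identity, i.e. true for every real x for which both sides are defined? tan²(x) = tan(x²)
Claim: tan²(x) = tan(x²).
Test a specific point where both sides are defined: x = 3π/4.
LHS = tan²(x) ≈ 1.0000
RHS = tan(x²) ≈ -0.8977
Since 1.0000 ≠ -0.8977, the equation fails at this point, so it cannot hold for every real x for which both sides are defined.
tan²(x) means (tan x)², squaring the output; tan(x²) squares the input. These are different functions.

Conclusion: No, this is NOT an identity.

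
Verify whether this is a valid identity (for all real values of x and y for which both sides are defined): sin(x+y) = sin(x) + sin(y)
Claim: sin(x+y) = sin(x) + sin(y).
Test a specific point where both sides are defined: x = π, y = 3π/4.
LHS = sin(x+y) ≈ -0.7071
RHS = sin(x) + sin(y) ≈ 0.7071
Since -0.7071 ≠ 0.7071, the equation fails at this point, so it cannot hold for all real values of x and y for which both sides are defined.
The correct expansion is sin(x+y) = sin(x)cos(y) + cos(x)sin(y); sine is not additive.

Conclusion: No, this is NOT an identity.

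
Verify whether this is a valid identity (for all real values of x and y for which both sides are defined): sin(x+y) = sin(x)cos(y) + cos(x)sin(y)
Claim: sin(x+y) = sin(x)cos(y) + cos(x)sin(y).
Reasoning: By Euler's formula e^(i(x+y)) = e^(ix)·e^(iy) = (cos x + i·sin x)(cos y + i·sin y). The imaginary part of the left side is sin(x+y); the imaginary part of the product is sin(x)cos(y) + cos(x)sin(y).
So the two sides agree for all real values of x and y for which both sides are defined.

Conclusion: Yes, this is an identity.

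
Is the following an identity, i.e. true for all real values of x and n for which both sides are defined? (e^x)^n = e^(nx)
Claim: (e^x)^n = e^(nx).
Reasoning: e^x is a positive real number, and for a positive base B and real exponent n, B^n = e^(n·ln B). With B = e^x, ln B = x, so (e^x)^n = e^(n·x).
So the two sides agree for all real values of x and n for which both sides are defined.

Conclusion: Yes, this is an identity.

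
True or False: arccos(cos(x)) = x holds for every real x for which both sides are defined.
False.

Claim: arccos(cos(x)) = x.
Test a specific point where both sides are defined: x = -π/3.
LHS = arccos(cos(x)) ≈ 1.0472
RHS = x ≈ -1.0472
Since 1.0472 ≠ -1.0472, the equation fails at this point, so it cannot hold for every real x for which both sides are defined.
arccos only returns values in [0, π], so arccos(cos(x)) = x holds only for x in that interval, not for all real x.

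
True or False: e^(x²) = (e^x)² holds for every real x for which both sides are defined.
Claim: e^(x²) = (e^x)².
Test a specific point where both sides are defined: x = -1.
LHS = e^(x²) ≈ 2.7183
RHS = (e^x)² ≈ 0.1353
Since 2.7183 ≠ 0.1353, the equation fails at this point, so it cannot hold for every real x for which both sides are defined.
(e^x)² = e^(2x), and 2x ≠ x² in general.

Conclusion: False.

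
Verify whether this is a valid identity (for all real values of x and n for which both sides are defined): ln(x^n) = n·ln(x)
Yes, this is an identity.

Claim: ln(x^n) = n·ln(x).
Reasoning: The right side requires x > 0. For x > 0, x^n = (e^(ln x))^n = e^(n·ln x), so taking ln of both sides gives ln(x^n) = n·ln(x).
So the two sides agree for all real values of x and n for which both sides are defined.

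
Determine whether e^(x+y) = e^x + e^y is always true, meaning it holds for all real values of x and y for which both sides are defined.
Claim: e^(x+y) = e^x + e^y.
Test a specific point where both sides are defined: x = 4, y = 1.
LHS = e^(x+y) ≈ 148.4132
RHS = e^x + e^y ≈ 57.3164
Since 148.4132 ≠ 57.3164, the equation fails at this point, so it cannot hold for all real values of x and y for which both sides are defined.
The correct rule is e^(x+y) = e^x · e^y (a product, not a sum).

Conclusion: No, this is NOT an identity.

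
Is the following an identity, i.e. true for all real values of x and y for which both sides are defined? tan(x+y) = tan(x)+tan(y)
No, this is NOT an identity.

Claim: tan(x+y) = tan(x)+tan(y).
Test a specific point where both sides are defined: x = π/6, y = -π/3.
LHS = tan(x+y) ≈ -0.5774
RHS = tan(x)+tan(y) ≈ -1.1547
Since -0.5774 ≠ -1.1547, the equation fails at this point, so it cannot hold for all real values of x and y for which both sides are defined.
The correct formula is tan(x+y) = (tan(x) + tan(y))/(1 - tan(x)tan(y)).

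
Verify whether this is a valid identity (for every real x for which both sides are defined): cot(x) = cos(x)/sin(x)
Yes, this is an identity.

Claim: cot(x) = cos(x)/sin(x).
Reasoning: cot(x) is defined as 1/tan(x) = 1/(sin(x)/cos(x)) = cos(x)/sin(x), wherever sin(x) ≠ 0.
So the two sides agree for every real x for which both sides are defined.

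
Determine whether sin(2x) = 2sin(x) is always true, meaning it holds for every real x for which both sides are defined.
Claim: sin(2x) = 2sin(x).
Test a specific point where both sides are defined: x = -π/6.
LHS = sin(2x) ≈ -0.8660
RHS = 2sin(x) ≈ -1.0000
Since -0.8660 ≠ -1.0000, the equation fails at this point, so it cannot hold for every real x for which both sides are defined.
The correct double-angle formula is sin(2x) = 2sin(x)cos(x).

Conclusion: No, this is NOT an identity.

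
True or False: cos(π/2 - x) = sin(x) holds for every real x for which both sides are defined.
True.

Claim: cos(π/2 - x) = sin(x).
Reasoning: Use cos(u - v) = cos(u)cos(v) + sin(u)sin(v) with u = π/2, v = x: cos(π/2)cos(x) + sin(π/2)sin(x) = 0·cos(x) + 1·sin(x) = sin(x).
So the two sides agree for every real x for which both sides are defined.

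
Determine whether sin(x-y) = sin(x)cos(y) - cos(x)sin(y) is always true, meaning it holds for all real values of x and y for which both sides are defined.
Claim: sin(x-y) = sin(x)cos(y) - cos(x)sin(y).
Reasoning: Replace y by -y in sin(x+y) = sin(x)cos(y) + cos(x)sin(y) and use cos(-y) = cos(y), sin(-y) = -sin(y): sin(x-y) = sin(x)cos(y) - cos(x)sin(y).
So the two sides agree for all real values of x and y for which both sides are defined.

Conclusion: Yes, this is an identity.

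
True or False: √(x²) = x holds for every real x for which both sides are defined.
Claim: √(x²) = x.
Test a specific point where both sides are defined: x = -1.
LHS = √(x²) ≈ 1.0000
RHS = x ≈ -1.0000
Since 1.0000 ≠ -1.0000, the equation fails at this point, so it cannot hold for every real x for which both sides are defined.
√(x²) = |x|, which differs from x whenever x < 0 (both sides are defined for every real x).

Conclusion: False.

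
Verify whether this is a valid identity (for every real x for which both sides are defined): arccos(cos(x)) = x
No, this is NOT an identity.

Claim: arccos(cos(x)) = x.
Test a specific point where both sides are defined: x = -π/4.
LHS = arccos(cos(x)) ≈ 0.7854
RHS = x ≈ -0.7854
Since 0.7854 ≠ -0.7854, the equation fails at this point, so it cannot hold for every real x for which both sides are defined.
arccos only returns values in [0, π], so arccos(cos(x)) = x holds only for x in that interval, not for all real x.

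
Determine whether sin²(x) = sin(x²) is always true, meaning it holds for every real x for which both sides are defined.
Claim: sin²(x) = sin(x²).
Test a specific point where both sides are defined: x = 2π/3.
LHS = sin²(x) ≈ 0.7500
RHS = sin(x²) ≈ -0.9474
Since 0.7500 ≠ -0.9474, the equation fails at this point, so it cannot hold for every real x for which both sides are defined.
sin²(x) means (sin x)², squaring the output; sin(x²) squares the input. These are different functions.

Conclusion: No, this is NOT an identity.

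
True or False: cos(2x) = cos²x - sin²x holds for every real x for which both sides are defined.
True.

Claim: cos(2x) = cos²x - sin²x.
Reasoning: Put y = x in the addition formula cos(x+y) = cos(x)cos(y) - sin(x)sin(y): cos(2x) = cos²x - sin²x.
So the two sides agree for every real x for which both sides are defined.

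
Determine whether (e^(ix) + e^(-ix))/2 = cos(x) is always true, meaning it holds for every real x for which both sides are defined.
Yes, this is an identity.

Claim: (e^(ix) + e^(-ix))/2 = cos(x).
Reasoning: By Euler's formula e^(ix) = cos(x) + i·sin(x) and e^(-ix) = cos(x) - i·sin(x). Adding cancels the sine terms: e^(ix) + e^(-ix) = 2cos(x); divide by 2.
So the two sides agree for every real x for which both sides are defined.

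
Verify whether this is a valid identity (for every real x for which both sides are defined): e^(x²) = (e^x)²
Claim: e^(x²) = (e^x)².
Test a specific point where both sides are defined: x = -2.
LHS = e^(x²) ≈ 54.5982
RHS = (e^x)² ≈ 0.0183
Since 54.5982 ≠ 0.0183, the equation fails at this point, so it cannot hold for every real x for which both sides are defined.
(e^x)² = e^(2x), and 2x ≠ x² in general.

Conclusion: No, this is NOT an identity.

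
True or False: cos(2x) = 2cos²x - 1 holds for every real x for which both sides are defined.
True.

Claim: cos(2x) = 2cos²x - 1.
Reasoning: cos(2x) = cos²x - sin²x. Replace sin²x by 1 - cos²x: cos²x - (1 - cos²x) = 2cos²x - 1.
So the two sides agree for every real x for which both sides are defined.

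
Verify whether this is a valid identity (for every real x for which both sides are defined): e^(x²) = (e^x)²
No, this is NOT an identity.

Claim: e^(x²) = (e^x)².
Test a specific point where both sides are defined: x = 3.
LHS = e^(x²) ≈ 8103.0839
RHS = (e^x)² ≈ 403.4288
Since 8103.0839 ≠ 403.4288, the equation fails at this point, so it cannot hold for every real x for which both sides are defined.
(e^x)² = e^(2x), and 2x ≠ x² in general.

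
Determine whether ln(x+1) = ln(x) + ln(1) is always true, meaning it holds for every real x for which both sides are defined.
Claim: ln(x+1) = ln(x) + ln(1).
Test a specific point where both sides are defined: x = 4.
LHS = ln(x+1) ≈ 1.6094
RHS = ln(x) + ln(1) ≈ 1.3863
Since 1.6094 ≠ 1.3863, the equation fails at this point, so it cannot hold for every real x for which both sides are defined.
ln(1) = 0, so the right side is just ln(x), which differs from ln(x+1).

Conclusion: No, this is NOT an identity.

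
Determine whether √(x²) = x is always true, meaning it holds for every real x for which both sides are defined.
Claim: √(x²) = x.
Test a specific point where both sides are defined: x = -3.
LHS = √(x²) ≈ 3.0000
RHS = x ≈ -3.0000
Since 3.0000 ≠ -3.0000, the equation fails at this point, so it cannot hold for every real x for which both sides are defined.
√(x²) = |x|, which differs from x whenever x < 0 (both sides are defined for every real x).

Conclusion: No, this is NOT an identity.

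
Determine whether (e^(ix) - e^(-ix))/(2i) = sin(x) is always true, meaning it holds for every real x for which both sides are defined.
Yes, this is an identity.

Claim: (e^(ix) - e^(-ix))/(2i) = sin(x).
Reasoning: By Euler's formula e^(ix) = cos(x) + i·sin(x) and e^(-ix) = cos(x) - i·sin(x). Subtracting cancels the cosine terms: e^(ix) - e^(-ix) = 2i·sin(x); divide by 2i.
So the two sides agree for every real x for which both sides are defined.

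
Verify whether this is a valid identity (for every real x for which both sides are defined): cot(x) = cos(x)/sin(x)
Yes, this is an identity.

Claim: cot(x) = cos(x)/sin(x).
Reasoning: cot(x) is defined as 1/tan(x) = 1/(sin(x)/cos(x)) = cos(x)/sin(x), wherever sin(x) ≠ 0.
So the two sides agree for every real x for which both sides are defined.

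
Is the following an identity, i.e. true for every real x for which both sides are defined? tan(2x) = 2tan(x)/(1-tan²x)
Yes, this is an identity.

Claim: tan(2x) = 2tan(x)/(1-tan²x).
Reasoning: tan(2x) = sin(2x)/cos(2x) = 2sin(x)cos(x) / (cos²x - sin²x). Divide numerator and denominator by cos²x: 2tan(x) / (1 - tan²x).
So the two sides agree for every real x for which both sides are defined.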